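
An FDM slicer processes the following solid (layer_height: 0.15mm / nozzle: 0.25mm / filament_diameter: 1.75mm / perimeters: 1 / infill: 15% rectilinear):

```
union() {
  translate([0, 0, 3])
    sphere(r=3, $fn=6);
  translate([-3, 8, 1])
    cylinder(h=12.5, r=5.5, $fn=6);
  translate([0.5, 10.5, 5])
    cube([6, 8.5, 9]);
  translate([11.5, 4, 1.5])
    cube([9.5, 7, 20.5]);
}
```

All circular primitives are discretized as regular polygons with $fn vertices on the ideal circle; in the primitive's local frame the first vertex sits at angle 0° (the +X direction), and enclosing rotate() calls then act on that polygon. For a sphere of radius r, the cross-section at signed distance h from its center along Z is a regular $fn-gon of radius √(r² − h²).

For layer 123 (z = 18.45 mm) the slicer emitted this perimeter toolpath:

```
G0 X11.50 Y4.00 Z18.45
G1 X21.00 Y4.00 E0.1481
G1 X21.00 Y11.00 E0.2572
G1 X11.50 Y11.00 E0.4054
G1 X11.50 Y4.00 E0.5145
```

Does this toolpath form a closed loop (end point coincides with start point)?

yes

Start point (G0): (11.50, 4.00). End point (last G1): the path returns to the start — closed.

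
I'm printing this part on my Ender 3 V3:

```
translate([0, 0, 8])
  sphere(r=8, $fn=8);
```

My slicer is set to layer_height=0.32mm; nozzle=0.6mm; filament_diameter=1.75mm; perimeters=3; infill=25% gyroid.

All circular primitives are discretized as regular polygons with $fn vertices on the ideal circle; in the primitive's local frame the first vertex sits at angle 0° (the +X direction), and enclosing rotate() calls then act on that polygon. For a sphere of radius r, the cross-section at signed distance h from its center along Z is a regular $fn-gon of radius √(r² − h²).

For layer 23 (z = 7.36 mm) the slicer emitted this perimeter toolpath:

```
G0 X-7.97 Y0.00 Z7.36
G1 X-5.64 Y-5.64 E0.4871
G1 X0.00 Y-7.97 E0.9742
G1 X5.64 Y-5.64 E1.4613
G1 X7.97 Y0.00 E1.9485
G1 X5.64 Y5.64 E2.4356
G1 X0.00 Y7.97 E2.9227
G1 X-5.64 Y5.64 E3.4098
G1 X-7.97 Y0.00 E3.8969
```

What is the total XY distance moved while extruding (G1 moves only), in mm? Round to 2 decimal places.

48.82 mm

Sum the Euclidean lengths of each G1 segment: total = 48.82 mm.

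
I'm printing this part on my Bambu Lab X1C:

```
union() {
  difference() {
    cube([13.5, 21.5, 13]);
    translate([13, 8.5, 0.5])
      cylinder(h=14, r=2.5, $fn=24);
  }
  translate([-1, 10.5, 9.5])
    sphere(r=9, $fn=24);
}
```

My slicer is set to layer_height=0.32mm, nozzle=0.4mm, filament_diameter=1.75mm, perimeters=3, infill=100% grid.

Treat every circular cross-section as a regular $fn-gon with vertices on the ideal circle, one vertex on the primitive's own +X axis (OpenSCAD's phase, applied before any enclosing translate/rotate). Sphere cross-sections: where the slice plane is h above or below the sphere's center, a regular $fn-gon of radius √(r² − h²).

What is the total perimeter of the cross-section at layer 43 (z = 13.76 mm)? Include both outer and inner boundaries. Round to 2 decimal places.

49.67 mm

At z = 13.76 mm: the cube is not intersected at this z (z outside [0, 13]); the cylinder at (13, 8.5): section is a regular 24-gon, circumradius r=2.5 (perimeter = 2·24·2.500·sin(180°/24) = 15.66 mm); Taking the first minus the rest: the first operand is absent here, so nothing remains; the sphere at (-1, 10.5): section is a regular 24-gon, circumradius = √(r²−h²) = √(9²−4.26²) = 7.928 (perimeter = 2·24·7.928·sin(180°/24) = 49.67 mm); Taking the union: only the r=9 sphere at (-1, 10.5) is present, so the union is just that shape — boundary = 49.67 mm. Overall, the cross-section is a single solid region. Total boundary length (outer) = 49.67 mm.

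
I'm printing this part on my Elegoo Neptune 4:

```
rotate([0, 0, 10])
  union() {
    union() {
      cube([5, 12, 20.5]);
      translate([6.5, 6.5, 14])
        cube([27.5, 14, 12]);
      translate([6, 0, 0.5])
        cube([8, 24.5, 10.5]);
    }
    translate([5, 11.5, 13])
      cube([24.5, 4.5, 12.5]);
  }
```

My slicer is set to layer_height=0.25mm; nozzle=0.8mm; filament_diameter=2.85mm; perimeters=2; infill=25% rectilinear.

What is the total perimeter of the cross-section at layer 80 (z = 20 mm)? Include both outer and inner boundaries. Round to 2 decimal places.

At z = 20 mm: the cube is present — its section is the full 5×12 rectangle (perimeter 34.00 mm); the cube at (6.5, 6.5) is present — its section is the full 27.5×14 rectangle (perimeter 83.00 mm); the cube at (6, 0) does not reach this height (z outside [0.5, 11]); Taking the union: the 2 present regions are separate (no shared area or edge), so areas and boundary lengths simply add and each stays a separate island — boundary = 117.00 mm; the cube at (5, 11.5) is present — its section is the full 24.5×4.5 rectangle (perimeter 58.00 mm); Merging all regions: the regions partially overlap (shared area 103.50 mm²), so the edge portions inside another operand are dropped and the merged outline is re-measured after clipping — boundary = 119.00 mm; (whole slice rotated 10° about Z — lengths, areas and connectivity unchanged). Overall, the cross-section is a single solid region. Total boundary length (outer) = 119.00 mm.

119.00 mm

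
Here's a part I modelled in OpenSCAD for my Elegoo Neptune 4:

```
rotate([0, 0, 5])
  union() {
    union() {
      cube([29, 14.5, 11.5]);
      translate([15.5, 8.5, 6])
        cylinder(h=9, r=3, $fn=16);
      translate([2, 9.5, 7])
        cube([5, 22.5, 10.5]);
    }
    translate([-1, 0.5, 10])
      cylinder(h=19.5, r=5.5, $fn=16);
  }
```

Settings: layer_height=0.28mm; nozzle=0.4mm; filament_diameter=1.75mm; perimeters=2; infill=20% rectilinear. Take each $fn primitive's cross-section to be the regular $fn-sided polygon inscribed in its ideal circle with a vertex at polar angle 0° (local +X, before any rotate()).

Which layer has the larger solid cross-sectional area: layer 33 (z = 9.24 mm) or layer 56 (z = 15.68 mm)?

layer 33 (z = 9.24 mm)

Layer 33 (z = 9.24): the cube (footprint 29×14.5) is included at this height (area 420.50 mm²); the r=3 cylinder at (15.5, 8.5) contributes a regular 16-gon of circumradius 3 (area = (16/2)·3.000²·sin(360°/16) = 27.55 mm²); the cube at (2, 9.5) is present — its section is the full 5×22.5 rectangle (area 112.50 mm²); Merging all regions: the regions partially overlap — summed areas 560.55 mm² minus the doubly-counted overlap 52.55 mm² gives 508.00 mm² — area = 508.00 mm²; the cylinder at (-1, 0.5) does not reach this height (z outside [10, 29.5]); Combining (union): only the result so far is present, so the union is just that shape — area = 508.00 mm²; (whole slice rotated 5° about Z — lengths, areas and connectivity unchanged). So its area = 508.00 mm². Layer 56 (z = 15.68): the cube is absent (z outside [0, 11.5]); the cylinder at (15.5, 8.5) is absent (z outside [6, 15]); the cube at (2, 9.5) (footprint 5×22.5) is included at this height (area 112.50 mm²); Combining (union): only the 5×22.5 cube at (2, 9.5) is present, so the union is just that shape — area = 112.50 mm²; the r=5.5 cylinder at (-1, 0.5) gives a regular 16-gon of circumradius 5.5 (constant along its height) (area = (16/2)·5.500²·sin(360°/16) = 92.61 mm²); Merging all regions: the 2 present regions are separate (no shared area or edge), so areas and boundary lengths simply add and each stays a separate island — area = 205.11 mm²; (whole slice rotated 5° about Z — lengths, areas and connectivity unchanged). So its area = 205.11 mm². Layer 33 is larger (508.00 vs 205.11 mm²).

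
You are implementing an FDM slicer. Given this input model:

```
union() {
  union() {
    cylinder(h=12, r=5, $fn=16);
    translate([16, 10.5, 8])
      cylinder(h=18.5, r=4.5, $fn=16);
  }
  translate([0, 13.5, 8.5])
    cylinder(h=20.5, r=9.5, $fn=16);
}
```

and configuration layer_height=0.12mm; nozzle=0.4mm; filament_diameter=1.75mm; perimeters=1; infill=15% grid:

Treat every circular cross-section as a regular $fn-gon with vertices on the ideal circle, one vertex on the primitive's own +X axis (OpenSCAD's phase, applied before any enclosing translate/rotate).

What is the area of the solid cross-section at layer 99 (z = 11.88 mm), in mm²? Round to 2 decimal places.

At z = 11.88 mm: the r=5 cylinder contributes a regular 16-gon of circumradius 5 (area = (16/2)·5.000²·sin(360°/16) = 76.54 mm²); the r=4.5 cylinder at (16, 10.5) contributes a regular 16-gon of circumradius 4.5 (area = (16/2)·4.500²·sin(360°/16) = 61.99 mm²); Merging all regions: the 2 present regions are separate (no shared area or edge), so areas and boundary lengths simply add and each stays a separate island — area = 138.53 mm²; the r=9.5 cylinder at (0, 13.5) contributes a regular 16-gon of circumradius 9.5 (area = (16/2)·9.500²·sin(360°/16) = 276.30 mm²); Taking the union: the regions partially overlap — summed areas 414.83 mm² minus the doubly-counted overlap 2.44 mm² gives 412.39 mm² — area = 412.39 mm². Overall, the cross-section has 2 separate islands. Net area = 412.39 mm².

412.39 mm²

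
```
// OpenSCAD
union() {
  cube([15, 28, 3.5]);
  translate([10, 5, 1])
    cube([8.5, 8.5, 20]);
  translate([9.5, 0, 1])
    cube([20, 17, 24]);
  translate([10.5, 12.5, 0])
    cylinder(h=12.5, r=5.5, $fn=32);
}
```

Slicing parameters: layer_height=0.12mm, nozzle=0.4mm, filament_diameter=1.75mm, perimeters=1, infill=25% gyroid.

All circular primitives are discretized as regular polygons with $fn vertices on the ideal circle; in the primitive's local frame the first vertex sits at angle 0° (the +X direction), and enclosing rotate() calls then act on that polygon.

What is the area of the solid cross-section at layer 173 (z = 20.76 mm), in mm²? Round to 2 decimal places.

340.00 mm²

At z = 20.76 mm: the cube is absent (z outside [0, 3.5]); the 8.5×8.5 cube at (10, 5) contributes its full rectangle (area 72.25 mm²); the cube at (9.5, 0) (footprint 20×17) is included at this height (area 340.00 mm²); the cylinder at (10.5, 12.5) is absent (z outside [0, 12.5]); Combining (union): the 8.5×8.5 cube at (10, 5) lies entirely inside the 20×17 cube at (9.5, 0), so the union is just the 20×17 cube at (9.5, 0) — area = 340.00 mm². Overall, the cross-section is a single solid region. Net area = 340.00 mm².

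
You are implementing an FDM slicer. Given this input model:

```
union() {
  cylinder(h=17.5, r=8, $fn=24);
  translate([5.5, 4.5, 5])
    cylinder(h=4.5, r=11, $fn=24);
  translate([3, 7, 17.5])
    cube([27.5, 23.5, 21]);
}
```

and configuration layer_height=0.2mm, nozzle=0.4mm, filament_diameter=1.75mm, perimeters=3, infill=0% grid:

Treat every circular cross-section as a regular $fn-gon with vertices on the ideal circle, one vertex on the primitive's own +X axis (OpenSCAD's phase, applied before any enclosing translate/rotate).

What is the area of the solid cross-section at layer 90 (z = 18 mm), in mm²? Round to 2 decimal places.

646.25 mm²

At z = 18 mm: the cylinder is not intersected at this z (z outside [0, 17.5]); the cylinder at (5.5, 4.5) is not intersected at this z (z outside [5, 9.5]); the cube at (3, 7) is present — its section is the full 27.5×23.5 rectangle (area 646.25 mm²); Merging all regions: only the 27.5×23.5 cube at (3, 7) is present, so the union is just that shape — area = 646.25 mm². Overall, the cross-section is a single solid region. Net area = 646.25 mm².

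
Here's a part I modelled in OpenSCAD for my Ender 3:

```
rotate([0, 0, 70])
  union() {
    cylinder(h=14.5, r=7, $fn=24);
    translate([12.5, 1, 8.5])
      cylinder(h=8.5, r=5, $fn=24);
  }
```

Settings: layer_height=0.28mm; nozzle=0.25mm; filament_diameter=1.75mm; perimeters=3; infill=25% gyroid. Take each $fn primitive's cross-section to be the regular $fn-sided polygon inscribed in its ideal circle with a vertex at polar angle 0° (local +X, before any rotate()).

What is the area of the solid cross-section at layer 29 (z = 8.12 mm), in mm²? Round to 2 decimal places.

At z = 8.12 mm: the r=7 cylinder contributes a regular 24-gon of circumradius 7 (area = (24/2)·7.000²·sin(360°/24) = 152.19 mm²); the cylinder at (12.5, 1) is absent (z outside [8.5, 17]); Combining (union): only the r=7 cylinder is present, so the union is just that shape — area = 152.19 mm²; (rotated 70° about Z; rotation is an isometry so areas/perimeters/island counts are preserved). Overall, the cross-section is a single solid region. Net area = 152.19 mm².

152.19 mm²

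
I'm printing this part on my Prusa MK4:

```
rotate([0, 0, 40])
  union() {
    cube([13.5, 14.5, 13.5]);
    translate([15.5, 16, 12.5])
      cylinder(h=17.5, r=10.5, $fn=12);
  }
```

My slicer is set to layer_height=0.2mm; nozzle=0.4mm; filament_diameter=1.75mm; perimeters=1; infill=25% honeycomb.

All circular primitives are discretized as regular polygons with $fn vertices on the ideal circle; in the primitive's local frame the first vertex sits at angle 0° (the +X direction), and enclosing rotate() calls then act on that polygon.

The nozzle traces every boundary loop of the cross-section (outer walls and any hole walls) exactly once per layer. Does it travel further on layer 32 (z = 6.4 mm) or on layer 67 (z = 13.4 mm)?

layer 67 (z = 13.4 mm)

Layer 32 (z = 6.4): the cube is present — its section is the full 13.5×14.5 rectangle (perimeter 56.00 mm); the cylinder at (15.5, 16) is not intersected at this z (z outside [12.5, 30]); Merging all regions: only the 13.5×14.5 cube is present, so the union is just that shape — boundary = 56.00 mm; (whole slice rotated 40° about Z — lengths, areas and connectivity unchanged). So its perimeter = 56.00 mm. Layer 67 (z = 13.4): the 13.5×14.5 cube contributes its full rectangle (perimeter 56.00 mm); the r=10.5 cylinder at (15.5, 16) gives a regular 12-gon of circumradius 10.5 (constant along its height) (perimeter = 2·12·10.500·sin(180°/12) = 65.22 mm); Taking the union: the regions partially overlap (shared area 49.77 mm²), so the edge portions inside another operand are dropped and the merged outline is re-measured after clipping — boundary = 91.98 mm; (whole slice rotated 40° about Z — lengths, areas and connectivity unchanged). So its perimeter = 91.98 mm. Layer 67 is larger (91.98 vs 56.00 mm).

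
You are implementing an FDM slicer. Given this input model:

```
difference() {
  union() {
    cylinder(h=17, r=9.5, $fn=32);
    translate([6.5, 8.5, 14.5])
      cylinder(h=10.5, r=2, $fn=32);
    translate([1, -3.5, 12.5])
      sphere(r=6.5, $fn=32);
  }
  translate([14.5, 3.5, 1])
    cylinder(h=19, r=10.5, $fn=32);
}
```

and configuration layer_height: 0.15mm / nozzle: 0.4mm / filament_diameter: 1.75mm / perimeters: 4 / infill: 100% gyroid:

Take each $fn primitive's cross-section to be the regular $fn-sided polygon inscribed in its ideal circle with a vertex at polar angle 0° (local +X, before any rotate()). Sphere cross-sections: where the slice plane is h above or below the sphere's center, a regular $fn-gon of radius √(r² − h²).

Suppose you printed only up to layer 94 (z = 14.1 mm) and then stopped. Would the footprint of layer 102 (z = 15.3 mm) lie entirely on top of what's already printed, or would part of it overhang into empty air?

part overhangs

Compare the two slices. At z = 14.1: the r=9.5 cylinder contributes a regular 32-gon of circumradius 9.5 (area = (32/2)·9.500²·sin(360°/32) = 281.71 mm²); the cylinder at (6.5, 8.5) is absent (z outside [14.5, 25]); the r=6.5 sphere at (1, -3.5) slices to a regular 32-gon of circumradius 6.300 (√(r²−h²) with h=1.6 from center) (area = (32/2)·6.300²·sin(360°/32) = 123.89 mm²); Merging all regions: the regions partially overlap — summed areas 405.60 mm² minus the doubly-counted overlap 121.58 mm² gives 284.02 mm² — area = 284.02 mm²; the r=10.5 cylinder at (14.5, 3.5) gives a regular 32-gon of circumradius 10.5 (constant along its height) (area = (32/2)·10.500²·sin(360°/32) = 344.14 mm²); Taking the first minus the rest: starting from that combined region (284.02 mm²), the r=10.5 cylinder at (14.5, 3.5) partially overlaps it — only the 45.43 mm² overlap (of its 344.14 mm²) is removed, clipping the outline — area = 238.59 mm². At z = 15.3: the r=9.5 cylinder gives a regular 32-gon of circumradius 9.5 (constant along its height) (area = (32/2)·9.500²·sin(360°/32) = 281.71 mm²); the r=2 cylinder at (6.5, 8.5) gives a regular 32-gon of circumradius 2 (constant along its height) (area = (32/2)·2.000²·sin(360°/32) = 12.49 mm²); the r=6.5 sphere at (1, -3.5) slices to a regular 32-gon of circumradius 5.866 (√(r²−h²) with h=2.8 from center) (area = (32/2)·5.866²·sin(360°/32) = 107.41 mm²); Taking the union: the regions partially overlap — summed areas 401.61 mm² minus the doubly-counted overlap 108.93 mm² gives 292.68 mm² — area = 292.68 mm²; the r=10.5 cylinder at (14.5, 3.5) contributes a regular 32-gon of circumradius 10.5 (area = (32/2)·10.500²·sin(360°/32) = 344.14 mm²); Subtracting the remaining from the first: starting from that combined region (292.68 mm²), the r=10.5 cylinder at (14.5, 3.5) partially overlaps it — only the 54.08 mm² overlap (of its 344.14 mm²) is removed, clipping the outline — area = 238.59 mm². Checking containment: at z = 15.3 the cross-section extends beyond the z = 14.1 cross-section by about 2.28 mm².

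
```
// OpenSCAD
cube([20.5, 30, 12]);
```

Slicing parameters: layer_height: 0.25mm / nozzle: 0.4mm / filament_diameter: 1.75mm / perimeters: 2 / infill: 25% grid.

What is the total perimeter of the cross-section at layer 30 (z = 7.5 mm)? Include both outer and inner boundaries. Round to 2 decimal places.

At z = 7.5 mm: the cube is present — its section is the full 20.5×30 rectangle (perimeter 101.00 mm). Overall, the cross-section is a single solid region. Total boundary length (outer) = 101.00 mm.

101.00 mm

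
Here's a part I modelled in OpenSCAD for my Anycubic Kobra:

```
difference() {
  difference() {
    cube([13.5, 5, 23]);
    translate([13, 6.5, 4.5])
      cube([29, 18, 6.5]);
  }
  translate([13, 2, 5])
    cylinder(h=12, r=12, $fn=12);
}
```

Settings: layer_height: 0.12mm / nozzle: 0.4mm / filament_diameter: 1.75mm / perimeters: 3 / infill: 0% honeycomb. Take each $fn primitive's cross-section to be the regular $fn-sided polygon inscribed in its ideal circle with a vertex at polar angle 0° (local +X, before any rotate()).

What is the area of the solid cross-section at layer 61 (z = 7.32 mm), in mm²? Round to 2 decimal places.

6.74 mm²

At z = 7.32 mm: the 13.5×5 cube contributes its full rectangle (area 67.50 mm²); the cube at (13, 6.5) (footprint 29×18) is included at this height (area 522.00 mm²); Subtracting the remaining from the first: starting from the 13.5×5 cube (67.50 mm²), the 29×18 cube at (13, 6.5) misses the remaining region (no effect) — area = 67.50 mm²; the cylinder at (13, 2): section is a regular 12-gon, circumradius r=12 (area = (12/2)·12.000²·sin(360°/12) = 432.00 mm²); Subtracting the remaining from the first: starting from the result so far (67.50 mm²), the r=12 cylinder at (13, 2) partially overlaps it — only the 60.76 mm² overlap (of its 432.00 mm²) is removed, clipping the outline — area = 6.74 mm². Overall, the cross-section is a single solid region. Net area = 6.74 mm².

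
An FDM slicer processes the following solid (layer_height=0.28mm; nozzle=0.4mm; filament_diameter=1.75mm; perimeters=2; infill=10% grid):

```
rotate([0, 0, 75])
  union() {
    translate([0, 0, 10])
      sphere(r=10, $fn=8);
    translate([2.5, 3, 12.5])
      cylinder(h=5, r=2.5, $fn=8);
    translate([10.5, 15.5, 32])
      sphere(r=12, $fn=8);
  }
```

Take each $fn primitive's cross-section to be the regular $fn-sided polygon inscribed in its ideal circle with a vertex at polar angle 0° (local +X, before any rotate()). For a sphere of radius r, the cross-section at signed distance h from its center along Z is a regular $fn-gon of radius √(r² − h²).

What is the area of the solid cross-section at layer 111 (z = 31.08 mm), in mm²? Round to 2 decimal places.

404.90 mm²

At z = 31.08 mm: the sphere does not reach this height (|z−center|=21.080 > r=10); the cylinder at (2.5, 3) is not intersected at this z (z outside [12.5, 17.5]); the r=12 sphere at (10.5, 15.5) slices to a regular 8-gon of circumradius 11.965 (√(r²−h²) with h=0.92 from center) (area = (8/2)·11.965²·sin(360°/8) = 404.90 mm²); Combining (union): only the r=12 sphere at (10.5, 15.5) is present, so the union is just that shape — area = 404.90 mm²; (rotated 75° about Z; rotation is an isometry so areas/perimeters/island counts are preserved). Overall, the cross-section is a single solid region. Net area = 404.90 mm².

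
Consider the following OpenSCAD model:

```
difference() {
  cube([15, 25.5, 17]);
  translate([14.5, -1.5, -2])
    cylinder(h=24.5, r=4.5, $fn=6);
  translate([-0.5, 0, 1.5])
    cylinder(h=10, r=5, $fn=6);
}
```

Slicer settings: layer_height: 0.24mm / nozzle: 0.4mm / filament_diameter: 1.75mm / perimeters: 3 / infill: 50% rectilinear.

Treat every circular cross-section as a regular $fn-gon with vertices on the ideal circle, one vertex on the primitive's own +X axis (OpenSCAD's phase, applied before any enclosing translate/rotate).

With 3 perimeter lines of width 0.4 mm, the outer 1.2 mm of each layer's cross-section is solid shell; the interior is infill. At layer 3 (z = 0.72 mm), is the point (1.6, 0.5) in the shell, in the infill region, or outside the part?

At z = 0.72 mm: the 15×25.5 cube contributes its full rectangle; the r=4.5 cylinder at (14.5, -1.5) gives a regular 6-gon of circumradius 4.5 (constant along its height); the cylinder at (-0.5, 0) is not intersected at this z (z outside [1.5, 11.5]); After the difference (first − rest): starting from the 15×25.5 cube, the r=4.5 cylinder at (14.5, -1.5) partially overlaps it — only the 8.25 mm² overlap (of its 52.61 mm²) is removed, clipping the outline — 1 connected region. Overall, the cross-section is a single solid region. The nearest boundary edge runs (10.87, 0.00)→(0.00, 0.00); distance from the point to it = 0.50 mm. The point is inside the cross-section, 0.50 mm from the nearest boundary — within the 1.2 mm shell band (3 × 0.4).

shell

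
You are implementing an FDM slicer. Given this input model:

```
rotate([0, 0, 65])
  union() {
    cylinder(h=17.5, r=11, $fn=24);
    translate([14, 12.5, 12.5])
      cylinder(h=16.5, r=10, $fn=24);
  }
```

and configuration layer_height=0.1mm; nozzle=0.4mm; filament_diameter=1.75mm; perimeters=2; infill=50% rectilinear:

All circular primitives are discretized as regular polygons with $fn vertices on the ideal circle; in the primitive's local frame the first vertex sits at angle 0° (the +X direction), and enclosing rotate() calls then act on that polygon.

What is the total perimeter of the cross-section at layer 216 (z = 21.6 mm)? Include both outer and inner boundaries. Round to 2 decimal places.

At z = 21.6 mm: the cylinder does not reach this height (z outside [0, 17.5]); the r=10 cylinder at (14, 12.5) gives a regular 24-gon of circumradius 10 (constant along its height) (perimeter = 2·24·10.000·sin(180°/24) = 62.65 mm); Combining (union): only the r=10 cylinder at (14, 12.5) is present, so the union is just that shape — boundary = 62.65 mm; (rotated 65° about Z; rotation is an isometry so areas/perimeters/island counts are preserved). Overall, the cross-section is a single solid region. Total boundary length (outer) = 62.65 mm.

62.65 mm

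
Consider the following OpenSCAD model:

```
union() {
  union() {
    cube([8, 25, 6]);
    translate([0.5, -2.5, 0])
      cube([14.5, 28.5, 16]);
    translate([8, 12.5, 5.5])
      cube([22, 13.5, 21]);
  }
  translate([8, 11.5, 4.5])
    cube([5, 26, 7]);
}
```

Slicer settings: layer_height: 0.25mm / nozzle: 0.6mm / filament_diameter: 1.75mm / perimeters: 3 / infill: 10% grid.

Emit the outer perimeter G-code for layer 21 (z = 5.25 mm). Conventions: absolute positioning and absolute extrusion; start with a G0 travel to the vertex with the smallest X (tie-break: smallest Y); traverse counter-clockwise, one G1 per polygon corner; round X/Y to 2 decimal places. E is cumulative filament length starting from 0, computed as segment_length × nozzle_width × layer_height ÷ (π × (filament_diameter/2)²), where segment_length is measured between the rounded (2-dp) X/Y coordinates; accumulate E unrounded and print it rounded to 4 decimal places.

At z = 5.25 mm: the 8×25 cube contributes its full rectangle; the cube at (0.5, -2.5) (footprint 14.5×28.5) is included at this height; the cube at (8, 12.5) is not intersected at this z (z outside [5.5, 26.5]); Taking the union: the regions partially overlap (shared area 187.50 mm²), so overlapping operands fuse into one piece — 1 connected region; the cube at (8, 11.5) is present — its section is the full 5×26 rectangle; Merging all regions: the regions partially overlap (shared area 72.50 mm²), so overlapping operands fuse into one piece — 1 connected region. The outline is a single polygon with 12 vertices. Extrusion per mm of travel: 0.6 × 0.25 / (π × 0.875²) = 0.062363. Accumulating E over each segment gives final E = 6.8599.

G0 X0.00 Y0.00 Z5.25
G1 X0.50 Y0.00 E0.0312
G1 X0.50 Y-2.50 E0.1871
G1 X15.00 Y-2.50 E1.0913
G1 X15.00 Y26.00 E2.8687
G1 X13.00 Y26.00 E2.9934
G1 X13.00 Y37.50 E3.7106
G1 X8.00 Y37.50 E4.0224
G1 X8.00 Y26.00 E4.7396
G1 X0.50 Y26.00 E5.2073
G1 X0.50 Y25.00 E5.2697
G1 X0.00 Y25.00 E5.3008
G1 X0.00 Y0.00 E6.8599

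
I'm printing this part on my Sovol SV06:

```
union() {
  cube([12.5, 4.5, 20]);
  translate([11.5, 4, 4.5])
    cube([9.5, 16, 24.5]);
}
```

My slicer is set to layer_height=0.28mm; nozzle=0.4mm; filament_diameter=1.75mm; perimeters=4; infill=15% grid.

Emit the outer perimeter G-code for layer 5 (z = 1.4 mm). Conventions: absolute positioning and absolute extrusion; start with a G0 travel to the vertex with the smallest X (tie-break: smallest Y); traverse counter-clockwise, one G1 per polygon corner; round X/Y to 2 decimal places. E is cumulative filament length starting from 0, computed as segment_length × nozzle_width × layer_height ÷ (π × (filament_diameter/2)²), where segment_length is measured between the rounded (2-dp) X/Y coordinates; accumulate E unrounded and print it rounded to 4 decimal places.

G0 X0.00 Y0.00 Z1.40
G1 X12.50 Y0.00 E0.5821
G1 X12.50 Y4.50 E0.7916
G1 X0.00 Y4.50 E1.3736
G1 X0.00 Y0.00 E1.5832

At z = 1.4 mm: the cube (footprint 12.5×4.5) is included at this height; the cube at (11.5, 4) is not intersected at this z (z outside [4.5, 29]); Merging all regions: only the 12.5×4.5 cube is present, so the union is just that shape — 1 connected region. The outline is a single polygon with 4 vertices. Extrusion per mm of travel: 0.4 × 0.28 / (π × 0.875²) = 0.046564. Accumulating E over each segment gives final E = 1.5832.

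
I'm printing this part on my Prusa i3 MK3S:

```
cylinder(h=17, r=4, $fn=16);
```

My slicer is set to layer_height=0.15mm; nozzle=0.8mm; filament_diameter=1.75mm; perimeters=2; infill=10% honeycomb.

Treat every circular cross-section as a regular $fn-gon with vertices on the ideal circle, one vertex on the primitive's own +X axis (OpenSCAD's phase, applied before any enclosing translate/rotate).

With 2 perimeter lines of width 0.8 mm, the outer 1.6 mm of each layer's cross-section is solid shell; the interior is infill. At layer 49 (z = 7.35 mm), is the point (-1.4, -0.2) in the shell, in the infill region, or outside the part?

infill

At z = 7.35 mm: the r=4 cylinder contributes a regular 16-gon of circumradius 4. Overall, the cross-section is a single solid region. The nearest boundary edge runs (-4.00, 0.00)→(-3.70, -1.53); distance from the point to it = 2.51 mm. The point is inside the cross-section and 2.51 mm from the nearest boundary — more than the 1.6 mm shell width (2 × 0.8), so it's in the infill interior.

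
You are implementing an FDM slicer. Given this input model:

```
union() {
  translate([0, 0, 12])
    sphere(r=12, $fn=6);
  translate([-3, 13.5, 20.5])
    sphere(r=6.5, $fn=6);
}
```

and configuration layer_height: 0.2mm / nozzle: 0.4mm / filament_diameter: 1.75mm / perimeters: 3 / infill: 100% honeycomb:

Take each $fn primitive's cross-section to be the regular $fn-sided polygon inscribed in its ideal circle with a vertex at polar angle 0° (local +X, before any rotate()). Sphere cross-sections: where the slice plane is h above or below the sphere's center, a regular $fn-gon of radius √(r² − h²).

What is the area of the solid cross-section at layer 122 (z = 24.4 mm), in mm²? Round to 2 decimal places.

70.25 mm²

At z = 24.4 mm: the sphere does not reach this height (|z−center|=12.400 > r=12); the sphere at (-3, 13.5): section is a regular 6-gon, circumradius = √(r²−h²) = √(6.5²−3.9²) = 5.200 (area = (6/2)·5.200²·sin(360°/6) = 70.25 mm²); Combining (union): only the r=6.5 sphere at (-3, 13.5) is present, so the union is just that shape — area = 70.25 mm². Overall, the cross-section is a single solid region. Net area = 70.25 mm².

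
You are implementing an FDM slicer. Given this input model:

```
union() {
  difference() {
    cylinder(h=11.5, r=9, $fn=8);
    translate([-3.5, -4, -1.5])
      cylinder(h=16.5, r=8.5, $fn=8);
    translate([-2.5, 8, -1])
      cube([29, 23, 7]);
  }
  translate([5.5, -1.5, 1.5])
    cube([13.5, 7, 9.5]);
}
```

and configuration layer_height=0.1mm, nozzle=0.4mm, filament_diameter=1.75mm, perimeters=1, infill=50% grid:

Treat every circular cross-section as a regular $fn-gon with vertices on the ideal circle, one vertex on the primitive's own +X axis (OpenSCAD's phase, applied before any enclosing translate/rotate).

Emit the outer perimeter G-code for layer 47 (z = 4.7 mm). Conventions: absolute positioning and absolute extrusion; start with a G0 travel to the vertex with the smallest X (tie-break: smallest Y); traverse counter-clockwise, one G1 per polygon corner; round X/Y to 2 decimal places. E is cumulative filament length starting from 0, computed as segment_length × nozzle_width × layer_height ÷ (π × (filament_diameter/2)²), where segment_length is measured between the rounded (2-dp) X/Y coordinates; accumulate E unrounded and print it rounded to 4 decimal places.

G0 X-7.89 Y2.68 Z4.70
G1 X-3.50 Y4.50 E0.0790
G1 X2.51 Y2.01 E0.1872
G1 X5.00 Y-4.00 E0.2954
G1 X3.54 Y-7.54 E0.3591
G1 X6.36 Y-6.36 E0.4099
G1 X8.38 Y-1.50 E0.4974
G1 X19.00 Y-1.50 E0.6741
G1 X19.00 Y5.50 E0.7905
G1 X6.72 Y5.50 E0.9947
G1 X6.36 Y6.36 E1.0102
G1 X2.41 Y8.00 E1.0813
G1 X-2.41 Y8.00 E1.1615
G1 X-6.36 Y6.36 E1.2326
G1 X-7.89 Y2.68 E1.2989

At z = 4.7 mm: the r=9 cylinder gives a regular 8-gon of circumradius 9 (constant along its height); the r=8.5 cylinder at (-3.5, -4) gives a regular 8-gon of circumradius 8.5 (constant along its height); the cube at (-2.5, 8) (footprint 29×23) is included at this height; After the difference (first − rest): starting from the r=9 cylinder, the r=8.5 cylinder at (-3.5, -4) partially overlaps it — only the 129.29 mm² overlap (of its 204.35 mm²) is removed, clipping the outline; the 29×23 cube at (-2.5, 8) partially overlaps it — only the 2.41 mm² overlap (of its 667.00 mm²) is removed, clipping the outline — 1 connected region; the cube at (5.5, -1.5) (footprint 13.5×7) is included at this height; Combining (union): the regions partially overlap (shared area 17.77 mm²), so overlapping operands fuse into one piece — 1 connected region. The outline is a single polygon with 14 vertices. Extrusion per mm of travel: 0.4 × 0.1 / (π × 0.875²) = 0.016630. Accumulating E over each segment gives final E = 1.2989.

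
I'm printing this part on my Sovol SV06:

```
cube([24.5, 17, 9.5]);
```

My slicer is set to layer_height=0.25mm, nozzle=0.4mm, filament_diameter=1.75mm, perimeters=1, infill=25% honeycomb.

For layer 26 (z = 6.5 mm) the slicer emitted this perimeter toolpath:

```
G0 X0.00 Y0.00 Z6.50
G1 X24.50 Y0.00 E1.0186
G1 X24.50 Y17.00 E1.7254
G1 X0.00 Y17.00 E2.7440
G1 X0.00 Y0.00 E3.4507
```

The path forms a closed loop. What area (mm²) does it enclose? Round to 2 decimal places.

Apply the shoelace formula to the sequence of (X, Y) vertices; enclosed area = 416.50 mm².

416.50 mm²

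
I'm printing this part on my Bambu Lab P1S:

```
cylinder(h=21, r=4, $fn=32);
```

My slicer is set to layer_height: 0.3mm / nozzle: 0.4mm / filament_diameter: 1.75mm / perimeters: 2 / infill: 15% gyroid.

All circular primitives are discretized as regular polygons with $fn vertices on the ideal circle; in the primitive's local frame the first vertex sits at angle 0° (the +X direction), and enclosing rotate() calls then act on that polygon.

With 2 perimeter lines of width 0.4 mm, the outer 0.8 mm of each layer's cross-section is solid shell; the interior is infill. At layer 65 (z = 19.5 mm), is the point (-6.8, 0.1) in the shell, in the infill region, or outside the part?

At z = 19.5 mm: the cylinder: section is a regular 32-gon, circumradius r=4. Overall, the cross-section is a single solid region. The nearest boundary edge runs (-3.92, 0.78)→(-4.00, 0.00); distance from the point to it = 2.80 mm. The point is not inside any of the regions above, so it lies outside the cross-section (2.80 mm from the nearest boundary).

outside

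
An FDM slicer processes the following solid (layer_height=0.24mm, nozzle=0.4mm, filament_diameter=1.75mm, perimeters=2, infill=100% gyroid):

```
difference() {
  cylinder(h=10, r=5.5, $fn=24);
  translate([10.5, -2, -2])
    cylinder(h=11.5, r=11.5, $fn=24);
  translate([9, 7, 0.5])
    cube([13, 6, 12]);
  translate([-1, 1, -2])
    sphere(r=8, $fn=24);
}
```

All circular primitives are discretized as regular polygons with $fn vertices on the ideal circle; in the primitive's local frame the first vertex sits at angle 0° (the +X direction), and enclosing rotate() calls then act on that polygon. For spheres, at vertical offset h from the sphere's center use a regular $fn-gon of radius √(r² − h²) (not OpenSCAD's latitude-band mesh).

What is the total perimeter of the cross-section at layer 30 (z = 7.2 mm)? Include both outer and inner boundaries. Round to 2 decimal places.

At z = 7.2 mm: the r=5.5 cylinder gives a regular 24-gon of circumradius 5.5 (constant along its height) (perimeter = 2·24·5.500·sin(180°/24) = 34.46 mm); the r=11.5 cylinder at (10.5, -2) gives a regular 24-gon of circumradius 11.5 (constant along its height) (perimeter = 2·24·11.500·sin(180°/24) = 72.05 mm); the cube at (9, 7) (footprint 13×6) is included at this height (perimeter 38.00 mm); the sphere at (-1, 1) is absent (|z−center|=9.200 > r=8); Taking the first minus the rest: starting from the r=5.5 cylinder, the r=11.5 cylinder at (10.5, -2) partially overlaps it — only the 50.21 mm² overlap (of its 410.75 mm²) is removed, clipping the outline; the 13×6 cube at (9, 7) misses the remaining region (no effect) — boundary = 29.87 mm. Overall, the cross-section is a single solid region. Total boundary length (outer) = 29.87 mm.

29.87 mm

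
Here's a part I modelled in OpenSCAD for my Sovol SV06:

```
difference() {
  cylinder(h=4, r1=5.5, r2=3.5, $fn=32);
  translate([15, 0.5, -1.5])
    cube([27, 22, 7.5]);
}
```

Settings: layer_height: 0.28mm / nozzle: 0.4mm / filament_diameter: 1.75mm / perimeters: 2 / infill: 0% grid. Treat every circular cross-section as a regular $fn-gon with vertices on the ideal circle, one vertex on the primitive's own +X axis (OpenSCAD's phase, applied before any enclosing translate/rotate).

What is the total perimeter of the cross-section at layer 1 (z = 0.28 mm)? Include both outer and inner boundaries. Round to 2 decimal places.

33.62 mm

At z = 0.28 mm: the cone contributes a regular 32-gon of circumradius 5.360 (interpolated between r1=5.5 and r2=3.5 at t=0.070) (perimeter = 2·32·5.360·sin(180°/32) = 33.62 mm); the cube at (15, 0.5) is present — its section is the full 27×22 rectangle (perimeter 98.00 mm); Subtracting the remaining from the first: starting from the cone, the 27×22 cube at (15, 0.5) misses the remaining region (no effect) — boundary = 33.62 mm. Overall, the cross-section is a single solid region. Total boundary length (outer) = 33.62 mm.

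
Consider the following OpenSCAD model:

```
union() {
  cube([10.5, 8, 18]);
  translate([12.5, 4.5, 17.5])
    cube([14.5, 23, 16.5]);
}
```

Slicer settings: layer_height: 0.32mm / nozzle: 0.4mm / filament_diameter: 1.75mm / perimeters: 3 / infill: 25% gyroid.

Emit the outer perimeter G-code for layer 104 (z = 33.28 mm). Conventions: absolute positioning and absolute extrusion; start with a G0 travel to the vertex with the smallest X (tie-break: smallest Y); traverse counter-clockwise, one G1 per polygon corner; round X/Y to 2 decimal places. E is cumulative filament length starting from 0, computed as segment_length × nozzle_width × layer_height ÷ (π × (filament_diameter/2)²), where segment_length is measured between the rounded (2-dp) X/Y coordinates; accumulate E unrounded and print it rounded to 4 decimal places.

At z = 33.28 mm: the cube is absent (z outside [0, 18]); the cube at (12.5, 4.5) (footprint 14.5×23) is included at this height; Merging all regions: only the 14.5×23 cube at (12.5, 4.5) is present, so the union is just that shape — 1 connected region. The outline is a single polygon with 4 vertices. Extrusion per mm of travel: 0.4 × 0.32 / (π × 0.875²) = 0.053216. Accumulating E over each segment gives final E = 3.9912.

G0 X12.50 Y4.50 Z33.28
G1 X27.00 Y4.50 E0.7716
G1 X27.00 Y27.50 E1.9956
G1 X12.50 Y27.50 E2.7672
G1 X12.50 Y4.50 E3.9912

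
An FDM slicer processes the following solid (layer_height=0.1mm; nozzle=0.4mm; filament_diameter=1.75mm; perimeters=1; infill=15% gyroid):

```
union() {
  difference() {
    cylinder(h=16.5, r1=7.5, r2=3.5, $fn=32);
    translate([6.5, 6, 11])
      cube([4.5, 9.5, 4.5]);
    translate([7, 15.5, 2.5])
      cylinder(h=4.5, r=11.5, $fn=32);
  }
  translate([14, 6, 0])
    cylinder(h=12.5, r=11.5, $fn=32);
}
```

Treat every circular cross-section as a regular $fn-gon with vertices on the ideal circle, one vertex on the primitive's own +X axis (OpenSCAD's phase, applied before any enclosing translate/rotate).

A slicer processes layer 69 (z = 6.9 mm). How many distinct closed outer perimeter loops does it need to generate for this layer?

1

At z = 6.9 mm: the cone (r1=7.5→r2=3.5) has section circumradius 5.827 here — a regular 32-gon; the cube at (6.5, 6) does not reach this height (z outside [11, 15.5]); the cylinder at (7, 15.5): section is a regular 32-gon, circumradius r=11.5; Subtracting the remaining from the first: starting from the cone, the r=11.5 cylinder at (7, 15.5) partially overlaps it — only the 0.50 mm² overlap (of its 412.81 mm²) is removed, clipping the outline — 1 connected region; the cylinder at (14, 6): section is a regular 32-gon, circumradius r=11.5; Merging all regions: the regions partially overlap (shared area 10.30 mm²), so overlapping operands fuse into one piece — 1 connected region. The result has 1 disconnected region.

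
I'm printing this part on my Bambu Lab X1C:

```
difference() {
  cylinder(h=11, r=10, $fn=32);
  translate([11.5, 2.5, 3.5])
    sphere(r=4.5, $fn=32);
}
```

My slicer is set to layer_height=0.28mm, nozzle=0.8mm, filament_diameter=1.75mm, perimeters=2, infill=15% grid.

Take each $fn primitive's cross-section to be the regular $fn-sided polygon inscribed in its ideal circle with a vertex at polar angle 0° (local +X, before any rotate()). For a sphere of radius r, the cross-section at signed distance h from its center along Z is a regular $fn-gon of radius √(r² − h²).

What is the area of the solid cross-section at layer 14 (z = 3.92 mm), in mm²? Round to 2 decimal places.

298.48 mm²

At z = 3.92 mm: the r=10 cylinder gives a regular 32-gon of circumradius 10 (constant along its height) (area = (32/2)·10.000²·sin(360°/32) = 312.14 mm²); the r=4.5 sphere at (11.5, 2.5) slices to a regular 32-gon of circumradius 4.480 (√(r²−h²) with h=0.42 from center) (area = (32/2)·4.480²·sin(360°/32) = 62.66 mm²); Subtracting the remaining from the first: starting from the r=10 cylinder (312.14 mm²), the r=4.5 sphere at (11.5, 2.5) partially overlaps it — only the 13.67 mm² overlap (of its 62.66 mm²) is removed, clipping the outline — area = 298.48 mm². Overall, the cross-section is a single solid region. Net area = 298.48 mm².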